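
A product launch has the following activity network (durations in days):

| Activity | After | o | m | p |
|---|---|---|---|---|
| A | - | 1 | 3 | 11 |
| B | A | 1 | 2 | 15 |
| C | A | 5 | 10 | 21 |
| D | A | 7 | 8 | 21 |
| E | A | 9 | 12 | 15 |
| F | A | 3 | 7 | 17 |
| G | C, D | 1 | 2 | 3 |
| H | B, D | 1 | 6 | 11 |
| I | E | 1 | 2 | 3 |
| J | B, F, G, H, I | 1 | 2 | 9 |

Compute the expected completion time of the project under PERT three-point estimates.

23 days

te_A = (1 + 4·3 + 11)/6 = 24/6 = 4
te_B = (1 + 4·2 + 15)/6 = 24/6 = 4
te_C = (5 + 4·10 + 21)/6 = 66/6 = 11
te_D = (7 + 4·8 + 21)/6 = 60/6 = 10
te_E = (9 + 4·12 + 15)/6 = 72/6 = 12
te_F = (3 + 4·7 + 17)/6 = 48/6 = 8
te_G = (1 + 4·2 + 3)/6 = 12/6 = 2
te_H = (1 + 4·6 + 11)/6 = 36/6 = 6
te_I = (1 + 4·2 + 3)/6 = 12/6 = 2
te_J = (1 + 4·2 + 9)/6 = 18/6 = 3

Forward pass:
ES_A = 0; EF_A = 4
ES_B = 4; EF_B = 4+4 = 8
ES_C = 4; EF_C = 4+11 = 15
ES_D = 4; EF_D = 4+10 = 14
ES_E = 4; EF_E = 4+12 = 16
ES_F = 4; EF_F = 4+8 = 12
ES_G = max(EF_C=15, EF_D=14) = 15; EF_G = 15+2 = 17
ES_H = max(EF_B=8, EF_D=14) = 14; EF_H = 14+6 = 20
ES_I = 16; EF_I = 16+2 = 18
ES_J = max(EF_B=8, EF_F=12, EF_G=17, EF_H=20, EF_I=18) = 20; EF_J = 20+3 = 23
Expected project duration μ = 23 days. Critical path: A → D → H → J.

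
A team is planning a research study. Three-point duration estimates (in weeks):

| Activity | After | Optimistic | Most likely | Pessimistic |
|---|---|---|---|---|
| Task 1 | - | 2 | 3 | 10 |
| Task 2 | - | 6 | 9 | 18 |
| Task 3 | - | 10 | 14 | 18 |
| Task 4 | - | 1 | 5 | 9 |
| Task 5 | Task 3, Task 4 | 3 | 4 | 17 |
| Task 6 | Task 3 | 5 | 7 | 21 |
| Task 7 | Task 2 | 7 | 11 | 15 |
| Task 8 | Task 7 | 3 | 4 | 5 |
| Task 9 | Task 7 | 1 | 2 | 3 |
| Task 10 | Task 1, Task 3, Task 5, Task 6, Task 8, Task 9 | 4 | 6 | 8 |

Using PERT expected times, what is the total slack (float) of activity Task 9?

2 weeks

te_Task 1 = (2 + 4·3 + 10)/6 = 24/6 = 4
te_Task 2 = (6 + 4·9 + 18)/6 = 60/6 = 10
te_Task 3 = (10 + 4·14 + 18)/6 = 84/6 = 14
te_Task 4 = (1 + 4·5 + 9)/6 = 30/6 = 5
te_Task 5 = (3 + 4·4 + 17)/6 = 36/6 = 6
te_Task 6 = (5 + 4·7 + 21)/6 = 54/6 = 9
te_Task 7 = (7 + 4·11 + 15)/6 = 66/6 = 11
te_Task 8 = (3 + 4·4 + 5)/6 = 24/6 = 4
te_Task 9 = (1 + 4·2 + 3)/6 = 12/6 = 2
te_Task 10 = (4 + 4·6 + 8)/6 = 36/6 = 6

Forward pass:
ES_Task 1 = 0; EF_Task 1 = 4
ES_Task 2 = 0; EF_Task 2 = 10
ES_Task 3 = 0; EF_Task 3 = 14
ES_Task 4 = 0; EF_Task 4 = 5
ES_Task 5 = max(EF_Task 3=14, EF_Task 4=5) = 14; EF_Task 5 = 14+6 = 20
ES_Task 6 = 14; EF_Task 6 = 14+9 = 23
ES_Task 7 = 10; EF_Task 7 = 10+11 = 21
ES_Task 8 = 21; EF_Task 8 = 21+4 = 25
ES_Task 9 = 21; EF_Task 9 = 21+2 = 23
ES_Task 10 = max(EF_Task 1=4, EF_Task 3=14, EF_Task 5=20, EF_Task 6=23, EF_Task 8=25, EF_Task 9=23) = 25; EF_Task 10 = 25+6 = 31
Expected project duration μ = 31 weeks. Critical path: Task 2 → Task 7 → Task 8 → Task 10.

Backward pass:
LF_Task 10 = 31; LS_Task 10 = 31−6 = 25
LF_Task 9 = LS_Task 10 = 25; LS_Task 9 = 25−2 = 23
LF_Task 8 = LS_Task 10 = 25; LS_Task 8 = 25−4 = 21
LF_Task 7 = min(LS_Task 8=21, LS_Task 9=23) = 21; LS_Task 7 = 21−11 = 10
LF_Task 6 = LS_Task 10 = 25; LS_Task 6 = 25−9 = 16
LF_Task 5 = LS_Task 10 = 25; LS_Task 5 = 25−6 = 19
LF_Task 4 = LS_Task 5 = 19; LS_Task 4 = 19−5 = 14
LF_Task 3 = min(LS_Task 5=19, LS_Task 6=16, LS_Task 10=25) = 16; LS_Task 3 = 16−14 = 2
LF_Task 2 = LS_Task 7 = 10; LS_Task 2 = 10−10 = 0
LF_Task 1 = LS_Task 10 = 25; LS_Task 1 = 25−4 = 21
Slack_Task 9 = LS_Task 9 − ES_Task 9 = 23 − 21 = 2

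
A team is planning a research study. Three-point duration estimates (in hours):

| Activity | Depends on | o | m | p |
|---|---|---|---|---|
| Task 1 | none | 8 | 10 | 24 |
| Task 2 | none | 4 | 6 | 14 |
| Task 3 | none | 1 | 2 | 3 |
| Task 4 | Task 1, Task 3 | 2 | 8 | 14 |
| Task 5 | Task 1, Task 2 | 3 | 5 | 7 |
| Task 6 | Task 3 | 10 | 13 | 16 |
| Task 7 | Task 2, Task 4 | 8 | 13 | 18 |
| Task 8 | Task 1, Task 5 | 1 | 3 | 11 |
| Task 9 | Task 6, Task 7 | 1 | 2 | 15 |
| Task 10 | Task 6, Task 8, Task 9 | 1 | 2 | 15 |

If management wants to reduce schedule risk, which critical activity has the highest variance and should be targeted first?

te_Task 1 = (8 + 4·10 + 24)/6 = 72/6 = 12; σ²_Task 1 = ((24−8)/6)² = 7.111
te_Task 2 = (4 + 4·6 + 14)/6 = 42/6 = 7; σ²_Task 2 = ((14−4)/6)² = 2.778
te_Task 3 = (1 + 4·2 + 3)/6 = 12/6 = 2; σ²_Task 3 = ((3−1)/6)² = 0.111
te_Task 4 = (2 + 4·8 + 14)/6 = 48/6 = 8; σ²_Task 4 = ((14−2)/6)² = 4.000
te_Task 5 = (3 + 4·5 + 7)/6 = 30/6 = 5; σ²_Task 5 = ((7−3)/6)² = 0.444
te_Task 6 = (10 + 4·13 + 16)/6 = 78/6 = 13; σ²_Task 6 = ((16−10)/6)² = 1.000
te_Task 7 = (8 + 4·13 + 18)/6 = 78/6 = 13; σ²_Task 7 = ((18−8)/6)² = 2.778
te_Task 8 = (1 + 4·3 + 11)/6 = 24/6 = 4; σ²_Task 8 = ((11−1)/6)² = 2.778
te_Task 9 = (1 + 4·2 + 15)/6 = 24/6 = 4; σ²_Task 9 = ((15−1)/6)² = 5.444
te_Task 10 = (1 + 4·2 + 15)/6 = 24/6 = 4; σ²_Task 10 = ((15−1)/6)² = 5.444

Forward pass:
ES_Task 1 = 0; EF_Task 1 = 12
ES_Task 2 = 0; EF_Task 2 = 7
ES_Task 3 = 0; EF_Task 3 = 2
ES_Task 4 = max(EF_Task 1=12, EF_Task 3=2) = 12; EF_Task 4 = 12+8 = 20
ES_Task 5 = max(EF_Task 1=12, EF_Task 2=7) = 12; EF_Task 5 = 12+5 = 17
ES_Task 6 = 2; EF_Task 6 = 2+13 = 15
ES_Task 7 = max(EF_Task 2=7, EF_Task 4=20) = 20; EF_Task 7 = 20+13 = 33
ES_Task 8 = max(EF_Task 1=12, EF_Task 5=17) = 17; EF_Task 8 = 17+4 = 21
ES_Task 9 = max(EF_Task 6=15, EF_Task 7=33) = 33; EF_Task 9 = 33+4 = 37
ES_Task 10 = max(EF_Task 6=15, EF_Task 8=21, EF_Task 9=37) = 37; EF_Task 10 = 37+4 = 41
Expected project duration μ = 41 hours. Critical path: Task 1 → Task 4 → Task 7 → Task 9 → Task 10.

Variances on critical path: σ²_Task 1=7.111, σ²_Task 4=4.000, σ²_Task 7=2.778, σ²_Task 9=5.444, σ²_Task 10=5.444.
Largest is σ²_Task 1 = 7.111.

Task 1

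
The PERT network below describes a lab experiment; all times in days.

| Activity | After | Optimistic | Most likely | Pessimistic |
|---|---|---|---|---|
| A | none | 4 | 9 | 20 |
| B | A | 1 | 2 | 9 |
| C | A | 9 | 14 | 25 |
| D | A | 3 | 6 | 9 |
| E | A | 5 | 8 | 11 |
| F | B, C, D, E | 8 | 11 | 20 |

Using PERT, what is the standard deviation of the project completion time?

te_A = (4 + 4·9 + 20)/6 = 60/6 = 10; σ²_A = ((20−4)/6)² = 7.111
te_B = (1 + 4·2 + 9)/6 = 18/6 = 3; σ²_B = ((9−1)/6)² = 1.778
te_C = (9 + 4·14 + 25)/6 = 90/6 = 15; σ²_C = ((25−9)/6)² = 7.111
te_D = (3 + 4·6 + 9)/6 = 36/6 = 6; σ²_D = ((9−3)/6)² = 1.000
te_E = (5 + 4·8 + 11)/6 = 48/6 = 8; σ²_E = ((11−5)/6)² = 1.000
te_F = (8 + 4·11 + 20)/6 = 72/6 = 12; σ²_F = ((20−8)/6)² = 4.000

Forward pass:
ES_A = 0; EF_A = 10
ES_B = 10; EF_B = 10+3 = 13
ES_C = 10; EF_C = 10+15 = 25
ES_D = 10; EF_D = 10+6 = 16
ES_E = 10; EF_E = 10+8 = 18
ES_F = max(EF_B=13, EF_C=25, EF_D=16, EF_E=18) = 25; EF_F = 25+12 = 37
Expected project duration μ = 37 days. Critical path: A → C → F.

Variance along critical path = 7.111 + 7.111 + 4.000 = 18.222
σ = √18.222 = 4.269 days

4.27 days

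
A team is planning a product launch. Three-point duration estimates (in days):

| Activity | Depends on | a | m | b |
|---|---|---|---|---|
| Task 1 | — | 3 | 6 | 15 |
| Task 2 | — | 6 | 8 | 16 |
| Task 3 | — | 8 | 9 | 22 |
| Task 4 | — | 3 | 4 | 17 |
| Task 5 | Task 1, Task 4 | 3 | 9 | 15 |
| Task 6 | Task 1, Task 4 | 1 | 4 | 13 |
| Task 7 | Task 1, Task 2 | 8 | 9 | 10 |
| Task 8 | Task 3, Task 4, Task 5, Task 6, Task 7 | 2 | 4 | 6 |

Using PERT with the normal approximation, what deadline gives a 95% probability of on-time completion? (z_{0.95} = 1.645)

te_Task 1 = (3 + 4·6 + 15)/6 = 42/6 = 7; σ²_Task 1 = ((15−3)/6)² = 4.000
te_Task 2 = (6 + 4·8 + 16)/6 = 54/6 = 9; σ²_Task 2 = ((16−6)/6)² = 2.778
te_Task 3 = (8 + 4·9 + 22)/6 = 66/6 = 11; σ²_Task 3 = ((22−8)/6)² = 5.444
te_Task 4 = (3 + 4·4 + 17)/6 = 36/6 = 6; σ²_Task 4 = ((17−3)/6)² = 5.444
te_Task 5 = (3 + 4·9 + 15)/6 = 54/6 = 9; σ²_Task 5 = ((15−3)/6)² = 4.000
te_Task 6 = (1 + 4·4 + 13)/6 = 30/6 = 5; σ²_Task 6 = ((13−1)/6)² = 4.000
te_Task 7 = (8 + 4·9 + 10)/6 = 54/6 = 9; σ²_Task 7 = ((10−8)/6)² = 0.111
te_Task 8 = (2 + 4·4 + 6)/6 = 24/6 = 4; σ²_Task 8 = ((6−2)/6)² = 0.444

Forward pass:
ES_Task 1 = 0; EF_Task 1 = 7
ES_Task 2 = 0; EF_Task 2 = 9
ES_Task 3 = 0; EF_Task 3 = 11
ES_Task 4 = 0; EF_Task 4 = 6
ES_Task 5 = max(EF_Task 1=7, EF_Task 4=6) = 7; EF_Task 5 = 7+9 = 16
ES_Task 6 = max(EF_Task 1=7, EF_Task 4=6) = 7; EF_Task 6 = 7+5 = 12
ES_Task 7 = max(EF_Task 1=7, EF_Task 2=9) = 9; EF_Task 7 = 9+9 = 18
ES_Task 8 = max(EF_Task 3=11, EF_Task 4=6, EF_Task 5=16, EF_Task 6=12, EF_Task 7=18) = 18; EF_Task 8 = 18+4 = 22
Expected project duration μ = 22 days. Critical path: Task 2 → Task 7 → Task 8.

Variance along critical path = 2.778 + 0.111 + 0.444 = 3.333; σ = 1.826 days.
D = μ + z·σ = 22 + 1.645·1.826 = 25.0 days

25.0 days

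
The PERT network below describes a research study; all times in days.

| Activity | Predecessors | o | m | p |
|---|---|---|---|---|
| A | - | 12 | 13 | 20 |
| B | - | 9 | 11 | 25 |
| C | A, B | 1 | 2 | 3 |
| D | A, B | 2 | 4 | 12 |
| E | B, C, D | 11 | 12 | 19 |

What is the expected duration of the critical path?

32 days

te_A = (12 + 4·13 + 20)/6 = 84/6 = 14
te_B = (9 + 4·11 + 25)/6 = 78/6 = 13
te_C = (1 + 4·2 + 3)/6 = 12/6 = 2
te_D = (2 + 4·4 + 12)/6 = 30/6 = 5
te_E = (11 + 4·12 + 19)/6 = 78/6 = 13

Forward pass:
ES_A = 0; EF_A = 14
ES_B = 0; EF_B = 13
ES_C = max(EF_A=14, EF_B=13) = 14; EF_C = 14+2 = 16
ES_D = max(EF_A=14, EF_B=13) = 14; EF_D = 14+5 = 19
ES_E = max(EF_B=13, EF_C=16, EF_D=19) = 19; EF_E = 19+13 = 32
Expected project duration μ = 32 days. Critical path: A → D → E.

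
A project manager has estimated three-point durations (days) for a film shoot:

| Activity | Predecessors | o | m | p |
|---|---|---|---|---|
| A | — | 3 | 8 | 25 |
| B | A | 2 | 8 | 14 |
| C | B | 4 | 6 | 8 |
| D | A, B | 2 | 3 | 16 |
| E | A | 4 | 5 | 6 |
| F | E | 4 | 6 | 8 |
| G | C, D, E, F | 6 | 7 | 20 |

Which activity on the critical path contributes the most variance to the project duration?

te_A = (3 + 4·8 + 25)/6 = 60/6 = 10; σ²_A = ((25−3)/6)² = 13.444
te_B = (2 + 4·8 + 14)/6 = 48/6 = 8; σ²_B = ((14−2)/6)² = 4.000
te_C = (4 + 4·6 + 8)/6 = 36/6 = 6; σ²_C = ((8−4)/6)² = 0.444
te_D = (2 + 4·3 + 16)/6 = 30/6 = 5; σ²_D = ((16−2)/6)² = 5.444
te_E = (4 + 4·5 + 6)/6 = 30/6 = 5; σ²_E = ((6−4)/6)² = 0.111
te_F = (4 + 4·6 + 8)/6 = 36/6 = 6; σ²_F = ((8−4)/6)² = 0.444
te_G = (6 + 4·7 + 20)/6 = 54/6 = 9; σ²_G = ((20−6)/6)² = 5.444

Forward pass:
ES_A = 0; EF_A = 10
ES_B = 10; EF_B = 10+8 = 18
ES_C = 18; EF_C = 18+6 = 24
ES_D = max(EF_A=10, EF_B=18) = 18; EF_D = 18+5 = 23
ES_E = 10; EF_E = 10+5 = 15
ES_F = 15; EF_F = 15+6 = 21
ES_G = max(EF_C=24, EF_D=23, EF_E=15, EF_F=21) = 24; EF_G = 24+9 = 33
Expected project duration μ = 33 days. Critical path: A → B → C → G.

Variances on critical path: σ²_A=13.444, σ²_B=4.000, σ²_C=0.444, σ²_G=5.444.
Largest is σ²_A = 13.444.

A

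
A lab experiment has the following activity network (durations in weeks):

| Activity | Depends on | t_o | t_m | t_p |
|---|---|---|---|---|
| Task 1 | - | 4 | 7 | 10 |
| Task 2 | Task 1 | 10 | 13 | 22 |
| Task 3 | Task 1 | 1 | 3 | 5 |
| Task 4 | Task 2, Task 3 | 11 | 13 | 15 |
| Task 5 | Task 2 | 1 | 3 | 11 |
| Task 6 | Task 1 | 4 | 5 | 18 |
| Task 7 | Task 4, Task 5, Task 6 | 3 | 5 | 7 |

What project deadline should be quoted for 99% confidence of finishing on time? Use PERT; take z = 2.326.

44.6 weeks

te_Task 1 = (4 + 4·7 + 10)/6 = 42/6 = 7; σ²_Task 1 = ((10−4)/6)² = 1.000
te_Task 2 = (10 + 4·13 + 22)/6 = 84/6 = 14; σ²_Task 2 = ((22−10)/6)² = 4.000
te_Task 3 = (1 + 4·3 + 5)/6 = 18/6 = 3; σ²_Task 3 = ((5−1)/6)² = 0.444
te_Task 4 = (11 + 4·13 + 15)/6 = 78/6 = 13; σ²_Task 4 = ((15−11)/6)² = 0.444
te_Task 5 = (1 + 4·3 + 11)/6 = 24/6 = 4; σ²_Task 5 = ((11−1)/6)² = 2.778
te_Task 6 = (4 + 4·5 + 18)/6 = 42/6 = 7; σ²_Task 6 = ((18−4)/6)² = 5.444
te_Task 7 = (3 + 4·5 + 7)/6 = 30/6 = 5; σ²_Task 7 = ((7−3)/6)² = 0.444

Forward pass:
ES_Task 1 = 0; EF_Task 1 = 7
ES_Task 2 = 7; EF_Task 2 = 7+14 = 21
ES_Task 3 = 7; EF_Task 3 = 7+3 = 10
ES_Task 4 = max(EF_Task 2=21, EF_Task 3=10) = 21; EF_Task 4 = 21+13 = 34
ES_Task 5 = 21; EF_Task 5 = 21+4 = 25
ES_Task 6 = 7; EF_Task 6 = 7+7 = 14
ES_Task 7 = max(EF_Task 4=34, EF_Task 5=25, EF_Task 6=14) = 34; EF_Task 7 = 34+5 = 39
Expected project duration μ = 39 weeks. Critical path: Task 1 → Task 2 → Task 4 → Task 7.

Variance along critical path = 1.000 + 4.000 + 0.444 + 0.444 = 5.889; σ = 2.427 weeks.
D = μ + z·σ = 39 + 2.326·2.427 = 44.6 weeks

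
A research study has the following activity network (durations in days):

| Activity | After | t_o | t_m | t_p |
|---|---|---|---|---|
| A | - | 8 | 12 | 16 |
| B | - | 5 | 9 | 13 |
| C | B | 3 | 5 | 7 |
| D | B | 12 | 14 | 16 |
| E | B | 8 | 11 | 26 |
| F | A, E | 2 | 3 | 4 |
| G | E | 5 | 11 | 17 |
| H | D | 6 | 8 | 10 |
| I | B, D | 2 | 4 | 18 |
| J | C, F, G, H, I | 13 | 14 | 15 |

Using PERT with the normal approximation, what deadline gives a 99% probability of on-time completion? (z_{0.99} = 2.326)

56.0 days

te_A = (8 + 4·12 + 16)/6 = 72/6 = 12; σ²_A = ((16−8)/6)² = 1.778
te_B = (5 + 4·9 + 13)/6 = 54/6 = 9; σ²_B = ((13−5)/6)² = 1.778
te_C = (3 + 4·5 + 7)/6 = 30/6 = 5; σ²_C = ((7−3)/6)² = 0.444
te_D = (12 + 4·14 + 16)/6 = 84/6 = 14; σ²_D = ((16−12)/6)² = 0.444
te_E = (8 + 4·11 + 26)/6 = 78/6 = 13; σ²_E = ((26−8)/6)² = 9.000
te_F = (2 + 4·3 + 4)/6 = 18/6 = 3; σ²_F = ((4−2)/6)² = 0.111
te_G = (5 + 4·11 + 17)/6 = 66/6 = 11; σ²_G = ((17−5)/6)² = 4.000
te_H = (6 + 4·8 + 10)/6 = 48/6 = 8; σ²_H = ((10−6)/6)² = 0.444
te_I = (2 + 4·4 + 18)/6 = 36/6 = 6; σ²_I = ((18−2)/6)² = 7.111
te_J = (13 + 4·14 + 15)/6 = 84/6 = 14; σ²_J = ((15−13)/6)² = 0.111

Forward pass:
ES_A = 0; EF_A = 12
ES_B = 0; EF_B = 9
ES_C = 9; EF_C = 9+5 = 14
ES_D = 9; EF_D = 9+14 = 23
ES_E = 9; EF_E = 9+13 = 22
ES_F = max(EF_A=12, EF_E=22) = 22; EF_F = 22+3 = 25
ES_G = 22; EF_G = 22+11 = 33
ES_H = 23; EF_H = 23+8 = 31
ES_I = max(EF_B=9, EF_D=23) = 23; EF_I = 23+6 = 29
ES_J = max(EF_C=14, EF_F=25, EF_G=33, EF_H=31, EF_I=29) = 33; EF_J = 33+14 = 47
Expected project duration μ = 47 days. Critical path: B → E → G → J.

Variance along critical path = 1.778 + 9.000 + 4.000 + 0.111 = 14.889; σ = 3.859 days.
D = μ + z·σ = 47 + 2.326·3.859 = 56.0 days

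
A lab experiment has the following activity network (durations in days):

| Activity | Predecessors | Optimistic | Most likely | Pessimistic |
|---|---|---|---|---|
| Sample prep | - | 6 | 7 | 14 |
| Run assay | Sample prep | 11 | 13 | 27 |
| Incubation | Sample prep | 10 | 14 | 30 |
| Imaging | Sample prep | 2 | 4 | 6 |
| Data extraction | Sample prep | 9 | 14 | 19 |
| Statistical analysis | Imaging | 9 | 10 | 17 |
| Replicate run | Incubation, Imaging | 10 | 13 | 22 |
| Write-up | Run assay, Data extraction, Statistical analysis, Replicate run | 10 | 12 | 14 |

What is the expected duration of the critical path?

te_Sample prep = (6 + 4·7 + 14)/6 = 48/6 = 8
te_Run assay = (11 + 4·13 + 27)/6 = 90/6 = 15
te_Incubation = (10 + 4·14 + 30)/6 = 96/6 = 16
te_Imaging = (2 + 4·4 + 6)/6 = 24/6 = 4
te_Data extraction = (9 + 4·14 + 19)/6 = 84/6 = 14
te_Statistical analysis = (9 + 4·10 + 17)/6 = 66/6 = 11
te_Replicate run = (10 + 4·13 + 22)/6 = 84/6 = 14
te_Write-up = (10 + 4·12 + 14)/6 = 72/6 = 12

Forward pass:
ES_Sample prep = 0; EF_Sample prep = 8
ES_Run assay = 8; EF_Run assay = 8+15 = 23
ES_Incubation = 8; EF_Incubation = 8+16 = 24
ES_Imaging = 8; EF_Imaging = 8+4 = 12
ES_Data extraction = 8; EF_Data extraction = 8+14 = 22
ES_Statistical analysis = 12; EF_Statistical analysis = 12+11 = 23
ES_Replicate run = max(EF_Incubation=24, EF_Imaging=12) = 24; EF_Replicate run = 24+14 = 38
ES_Write-up = max(EF_Run assay=23, EF_Data extraction=22, EF_Statistical analysis=23, EF_Replicate run=38) = 38; EF_Write-up = 38+12 = 50
Expected project duration μ = 50 days. Critical path: Sample prep → Incubation → Replicate run → Write-up.

50 days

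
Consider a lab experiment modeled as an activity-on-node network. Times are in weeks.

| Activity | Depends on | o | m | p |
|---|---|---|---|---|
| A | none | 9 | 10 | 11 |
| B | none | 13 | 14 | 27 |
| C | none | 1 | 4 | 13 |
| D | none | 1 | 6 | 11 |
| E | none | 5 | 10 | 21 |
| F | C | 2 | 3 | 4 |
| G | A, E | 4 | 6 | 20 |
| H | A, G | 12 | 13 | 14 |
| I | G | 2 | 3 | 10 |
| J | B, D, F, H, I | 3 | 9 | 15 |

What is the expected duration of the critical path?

te_A = (9 + 4·10 + 11)/6 = 60/6 = 10
te_B = (13 + 4·14 + 27)/6 = 96/6 = 16
te_C = (1 + 4·4 + 13)/6 = 30/6 = 5
te_D = (1 + 4·6 + 11)/6 = 36/6 = 6
te_E = (5 + 4·10 + 21)/6 = 66/6 = 11
te_F = (2 + 4·3 + 4)/6 = 18/6 = 3
te_G = (4 + 4·6 + 20)/6 = 48/6 = 8
te_H = (12 + 4·13 + 14)/6 = 78/6 = 13
te_I = (2 + 4·3 + 10)/6 = 24/6 = 4
te_J = (3 + 4·9 + 15)/6 = 54/6 = 9

Forward pass:
ES_A = 0; EF_A = 10
ES_B = 0; EF_B = 16
ES_C = 0; EF_C = 5
ES_D = 0; EF_D = 6
ES_E = 0; EF_E = 11
ES_F = 5; EF_F = 5+3 = 8
ES_G = max(EF_A=10, EF_E=11) = 11; EF_G = 11+8 = 19
ES_H = max(EF_A=10, EF_G=19) = 19; EF_H = 19+13 = 32
ES_I = 19; EF_I = 19+4 = 23
ES_J = max(EF_B=16, EF_D=6, EF_F=8, EF_H=32, EF_I=23) = 32; EF_J = 32+9 = 41
Expected project duration μ = 41 weeks. Critical path: E → G → H → J.

41 weeks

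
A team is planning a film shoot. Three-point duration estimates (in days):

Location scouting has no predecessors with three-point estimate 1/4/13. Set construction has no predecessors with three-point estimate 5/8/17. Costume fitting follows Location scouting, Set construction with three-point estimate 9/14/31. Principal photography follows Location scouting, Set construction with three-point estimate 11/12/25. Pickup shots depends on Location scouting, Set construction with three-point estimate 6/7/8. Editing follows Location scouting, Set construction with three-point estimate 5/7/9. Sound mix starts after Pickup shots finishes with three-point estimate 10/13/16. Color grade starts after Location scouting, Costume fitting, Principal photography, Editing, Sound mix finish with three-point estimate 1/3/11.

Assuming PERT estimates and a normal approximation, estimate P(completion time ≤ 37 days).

0.923

te_Location scouting = (1 + 4·4 + 13)/6 = 30/6 = 5; σ²_Location scouting = ((13−1)/6)² = 4.000
te_Set construction = (5 + 4·8 + 17)/6 = 54/6 = 9; σ²_Set construction = ((17−5)/6)² = 4.000
te_Costume fitting = (9 + 4·14 + 31)/6 = 96/6 = 16; σ²_Costume fitting = ((31−9)/6)² = 13.444
te_Principal photography = (11 + 4·12 + 25)/6 = 84/6 = 14; σ²_Principal photography = ((25−11)/6)² = 5.444
te_Pickup shots = (6 + 4·7 + 8)/6 = 42/6 = 7; σ²_Pickup shots = ((8−6)/6)² = 0.111
te_Editing = (5 + 4·7 + 9)/6 = 42/6 = 7; σ²_Editing = ((9−5)/6)² = 0.444
te_Sound mix = (10 + 4·13 + 16)/6 = 78/6 = 13; σ²_Sound mix = ((16−10)/6)² = 1.000
te_Color grade = (1 + 4·3 + 11)/6 = 24/6 = 4; σ²_Color grade = ((11−1)/6)² = 2.778

Forward pass:
ES_Location scouting = 0; EF_Location scouting = 5
ES_Set construction = 0; EF_Set construction = 9
ES_Costume fitting = max(EF_Location scouting=5, EF_Set construction=9) = 9; EF_Costume fitting = 9+16 = 25
ES_Principal photography = max(EF_Location scouting=5, EF_Set construction=9) = 9; EF_Principal photography = 9+14 = 23
ES_Pickup shots = max(EF_Location scouting=5, EF_Set construction=9) = 9; EF_Pickup shots = 9+7 = 16
ES_Editing = max(EF_Location scouting=5, EF_Set construction=9) = 9; EF_Editing = 9+7 = 16
ES_Sound mix = 16; EF_Sound mix = 16+13 = 29
ES_Color grade = max(EF_Location scouting=5, EF_Costume fitting=25, EF_Principal photography=23, EF_Editing=16, EF_Sound mix=29) = 29; EF_Color grade = 29+4 = 33
Expected project duration μ = 33 days. Critical path: Set construction → Pickup shots → Sound mix → Color grade.

Variance along critical path = 4.000 + 0.111 + 1.000 + 2.778 = 7.889; σ = √7.889 = 2.809 days.
Z = (37 − 33) / 2.809 = 1.424
P(T ≤ 37) = Φ(1.424) ≈ 0.923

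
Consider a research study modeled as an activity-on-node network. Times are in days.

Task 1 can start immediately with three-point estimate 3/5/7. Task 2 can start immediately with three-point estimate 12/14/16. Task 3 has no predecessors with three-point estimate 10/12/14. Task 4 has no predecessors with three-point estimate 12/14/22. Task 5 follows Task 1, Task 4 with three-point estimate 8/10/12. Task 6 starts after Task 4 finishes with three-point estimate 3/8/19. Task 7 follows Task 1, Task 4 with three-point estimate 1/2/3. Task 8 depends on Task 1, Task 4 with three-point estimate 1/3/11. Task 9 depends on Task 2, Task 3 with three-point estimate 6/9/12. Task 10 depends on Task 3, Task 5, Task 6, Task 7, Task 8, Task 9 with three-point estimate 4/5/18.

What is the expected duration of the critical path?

te_Task 1 = (3 + 4·5 + 7)/6 = 30/6 = 5
te_Task 2 = (12 + 4·14 + 16)/6 = 84/6 = 14
te_Task 3 = (10 + 4·12 + 14)/6 = 72/6 = 12
te_Task 4 = (12 + 4·14 + 22)/6 = 90/6 = 15
te_Task 5 = (8 + 4·10 + 12)/6 = 60/6 = 10
te_Task 6 = (3 + 4·8 + 19)/6 = 54/6 = 9
te_Task 7 = (1 + 4·2 + 3)/6 = 12/6 = 2
te_Task 8 = (1 + 4·3 + 11)/6 = 24/6 = 4
te_Task 9 = (6 + 4·9 + 12)/6 = 54/6 = 9
te_Task 10 = (4 + 4·5 + 18)/6 = 42/6 = 7

Forward pass:
ES_Task 1 = 0; EF_Task 1 = 5
ES_Task 2 = 0; EF_Task 2 = 14
ES_Task 3 = 0; EF_Task 3 = 12
ES_Task 4 = 0; EF_Task 4 = 15
ES_Task 5 = max(EF_Task 1=5, EF_Task 4=15) = 15; EF_Task 5 = 15+10 = 25
ES_Task 6 = 15; EF_Task 6 = 15+9 = 24
ES_Task 7 = max(EF_Task 1=5, EF_Task 4=15) = 15; EF_Task 7 = 15+2 = 17
ES_Task 8 = max(EF_Task 1=5, EF_Task 4=15) = 15; EF_Task 8 = 15+4 = 19
ES_Task 9 = max(EF_Task 2=14, EF_Task 3=12) = 14; EF_Task 9 = 14+9 = 23
ES_Task 10 = max(EF_Task 3=12, EF_Task 5=25, EF_Task 6=24, EF_Task 7=17, EF_Task 8=19, EF_Task 9=23) = 25; EF_Task 10 = 25+7 = 32
Expected project duration μ = 32 days. Critical path: Task 4 → Task 5 → Task 10.

32 days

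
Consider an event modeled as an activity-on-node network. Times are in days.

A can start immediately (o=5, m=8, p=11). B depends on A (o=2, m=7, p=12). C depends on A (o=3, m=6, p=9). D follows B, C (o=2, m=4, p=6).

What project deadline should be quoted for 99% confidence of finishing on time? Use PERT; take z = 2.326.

23.8 days

te_A = (5 + 4·8 + 11)/6 = 48/6 = 8; σ²_A = ((11−5)/6)² = 1.000
te_B = (2 + 4·7 + 12)/6 = 42/6 = 7; σ²_B = ((12−2)/6)² = 2.778
te_C = (3 + 4·6 + 9)/6 = 36/6 = 6; σ²_C = ((9−3)/6)² = 1.000
te_D = (2 + 4·4 + 6)/6 = 24/6 = 4; σ²_D = ((6−2)/6)² = 0.444

Forward pass:
ES_A = 0; EF_A = 8
ES_B = 8; EF_B = 8+7 = 15
ES_C = 8; EF_C = 8+6 = 14
ES_D = max(EF_B=15, EF_C=14) = 15; EF_D = 15+4 = 19
Expected project duration μ = 19 days. Critical path: A → B → D.

Variance along critical path = 1.000 + 2.778 + 0.444 = 4.222; σ = 2.055 days.
D = μ + z·σ = 19 + 2.326·2.055 = 23.8 days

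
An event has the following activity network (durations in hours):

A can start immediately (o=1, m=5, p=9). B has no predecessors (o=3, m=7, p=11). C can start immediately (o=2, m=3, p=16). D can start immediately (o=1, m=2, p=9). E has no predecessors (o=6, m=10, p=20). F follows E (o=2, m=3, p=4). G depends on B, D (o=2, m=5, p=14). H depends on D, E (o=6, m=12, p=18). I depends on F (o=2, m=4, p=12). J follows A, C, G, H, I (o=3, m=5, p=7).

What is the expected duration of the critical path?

te_A = (1 + 4·5 + 9)/6 = 30/6 = 5
te_B = (3 + 4·7 + 11)/6 = 42/6 = 7
te_C = (2 + 4·3 + 16)/6 = 30/6 = 5
te_D = (1 + 4·2 + 9)/6 = 18/6 = 3
te_E = (6 + 4·10 + 20)/6 = 66/6 = 11
te_F = (2 + 4·3 + 4)/6 = 18/6 = 3
te_G = (2 + 4·5 + 14)/6 = 36/6 = 6
te_H = (6 + 4·12 + 18)/6 = 72/6 = 12
te_I = (2 + 4·4 + 12)/6 = 30/6 = 5
te_J = (3 + 4·5 + 7)/6 = 30/6 = 5

Forward pass:
ES_A = 0; EF_A = 5
ES_B = 0; EF_B = 7
ES_C = 0; EF_C = 5
ES_D = 0; EF_D = 3
ES_E = 0; EF_E = 11
ES_F = 11; EF_F = 11+3 = 14
ES_G = max(EF_B=7, EF_D=3) = 7; EF_G = 7+6 = 13
ES_H = max(EF_D=3, EF_E=11) = 11; EF_H = 11+12 = 23
ES_I = 14; EF_I = 14+5 = 19
ES_J = max(EF_A=5, EF_C=5, EF_G=13, EF_H=23, EF_I=19) = 23; EF_J = 23+5 = 28
Expected project duration μ = 28 hours. Critical path: E → H → J.

28 hours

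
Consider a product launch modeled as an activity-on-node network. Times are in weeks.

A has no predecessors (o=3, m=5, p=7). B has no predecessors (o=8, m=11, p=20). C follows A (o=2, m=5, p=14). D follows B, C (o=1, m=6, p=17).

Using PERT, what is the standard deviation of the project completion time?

3.33 weeks

te_A = (3 + 4·5 + 7)/6 = 30/6 = 5; σ²_A = ((7−3)/6)² = 0.444
te_B = (8 + 4·11 + 20)/6 = 72/6 = 12; σ²_B = ((20−8)/6)² = 4.000
te_C = (2 + 4·5 + 14)/6 = 36/6 = 6; σ²_C = ((14−2)/6)² = 4.000
te_D = (1 + 4·6 + 17)/6 = 42/6 = 7; σ²_D = ((17−1)/6)² = 7.111

Forward pass:
ES_A = 0; EF_A = 5
ES_B = 0; EF_B = 12
ES_C = 5; EF_C = 5+6 = 11
ES_D = max(EF_B=12, EF_C=11) = 12; EF_D = 12+7 = 19
Expected project duration μ = 19 weeks. Critical path: B → D.

Variance along critical path = 4.000 + 7.111 = 11.111
σ = √11.111 = 3.333 weeks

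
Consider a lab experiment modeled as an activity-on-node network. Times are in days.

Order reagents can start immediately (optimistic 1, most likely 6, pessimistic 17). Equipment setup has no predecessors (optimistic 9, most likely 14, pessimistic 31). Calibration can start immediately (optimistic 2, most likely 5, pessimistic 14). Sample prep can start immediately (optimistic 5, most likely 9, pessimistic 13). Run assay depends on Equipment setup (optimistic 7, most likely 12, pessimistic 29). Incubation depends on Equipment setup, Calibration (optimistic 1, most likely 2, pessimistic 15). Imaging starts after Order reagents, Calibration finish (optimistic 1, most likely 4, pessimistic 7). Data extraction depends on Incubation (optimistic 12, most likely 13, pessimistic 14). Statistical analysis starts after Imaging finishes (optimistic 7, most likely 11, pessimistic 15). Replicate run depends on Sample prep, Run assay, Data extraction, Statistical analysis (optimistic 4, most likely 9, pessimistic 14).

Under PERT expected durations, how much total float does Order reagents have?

11 days

te_Order reagents = (1 + 4·6 + 17)/6 = 42/6 = 7
te_Equipment setup = (9 + 4·14 + 31)/6 = 96/6 = 16
te_Calibration = (2 + 4·5 + 14)/6 = 36/6 = 6
te_Sample prep = (5 + 4·9 + 13)/6 = 54/6 = 9
te_Run assay = (7 + 4·12 + 29)/6 = 84/6 = 14
te_Incubation = (1 + 4·2 + 15)/6 = 24/6 = 4
te_Imaging = (1 + 4·4 + 7)/6 = 24/6 = 4
te_Data extraction = (12 + 4·13 + 14)/6 = 78/6 = 13
te_Statistical analysis = (7 + 4·11 + 15)/6 = 66/6 = 11
te_Replicate run = (4 + 4·9 + 14)/6 = 54/6 = 9

Forward pass:
ES_Order reagents = 0; EF_Order reagents = 7
ES_Equipment setup = 0; EF_Equipment setup = 16
ES_Calibration = 0; EF_Calibration = 6
ES_Sample prep = 0; EF_Sample prep = 9
ES_Run assay = 16; EF_Run assay = 16+14 = 30
ES_Incubation = max(EF_Equipment setup=16, EF_Calibration=6) = 16; EF_Incubation = 16+4 = 20
ES_Imaging = max(EF_Order reagents=7, EF_Calibration=6) = 7; EF_Imaging = 7+4 = 11
ES_Data extraction = 20; EF_Data extraction = 20+13 = 33
ES_Statistical analysis = 11; EF_Statistical analysis = 11+11 = 22
ES_Replicate run = max(EF_Sample prep=9, EF_Run assay=30, EF_Data extraction=33, EF_Statistical analysis=22) = 33; EF_Replicate run = 33+9 = 42
Expected project duration μ = 42 days. Critical path: Equipment setup → Incubation → Data extraction → Replicate run.

Backward pass:
LF_Replicate run = 42; LS_Replicate run = 42−9 = 33
LF_Statistical analysis = LS_Replicate run = 33; LS_Statistical analysis = 33−11 = 22
LF_Data extraction = LS_Replicate run = 33; LS_Data extraction = 33−13 = 20
LF_Imaging = LS_Statistical analysis = 22; LS_Imaging = 22−4 = 18
LF_Incubation = LS_Data extraction = 20; LS_Incubation = 20−4 = 16
LF_Run assay = LS_Replicate run = 33; LS_Run assay = 33−14 = 19
LF_Sample prep = LS_Replicate run = 33; LS_Sample prep = 33−9 = 24
LF_Calibration = min(LS_Incubation=16, LS_Imaging=18) = 16; LS_Calibration = 16−6 = 10
LF_Equipment setup = min(LS_Run assay=19, LS_Incubation=16) = 16; LS_Equipment setup = 16−16 = 0
LF_Order reagents = LS_Imaging = 18; LS_Order reagents = 18−7 = 11
Slack_Order reagents = LS_Order reagents − ES_Order reagents = 11 − 0 = 11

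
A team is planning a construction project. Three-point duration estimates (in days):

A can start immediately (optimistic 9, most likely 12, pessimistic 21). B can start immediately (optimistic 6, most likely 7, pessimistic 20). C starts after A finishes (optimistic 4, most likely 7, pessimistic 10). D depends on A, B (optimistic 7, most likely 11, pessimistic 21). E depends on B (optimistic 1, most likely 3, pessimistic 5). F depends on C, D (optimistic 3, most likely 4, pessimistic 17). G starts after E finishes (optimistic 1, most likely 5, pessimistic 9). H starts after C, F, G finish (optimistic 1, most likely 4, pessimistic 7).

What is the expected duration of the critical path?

35 days

te_A = (9 + 4·12 + 21)/6 = 78/6 = 13
te_B = (6 + 4·7 + 20)/6 = 54/6 = 9
te_C = (4 + 4·7 + 10)/6 = 42/6 = 7
te_D = (7 + 4·11 + 21)/6 = 72/6 = 12
te_E = (1 + 4·3 + 5)/6 = 18/6 = 3
te_F = (3 + 4·4 + 17)/6 = 36/6 = 6
te_G = (1 + 4·5 + 9)/6 = 30/6 = 5
te_H = (1 + 4·4 + 7)/6 = 24/6 = 4

Forward pass:
ES_A = 0; EF_A = 13
ES_B = 0; EF_B = 9
ES_C = 13; EF_C = 13+7 = 20
ES_D = max(EF_A=13, EF_B=9) = 13; EF_D = 13+12 = 25
ES_E = 9; EF_E = 9+3 = 12
ES_F = max(EF_C=20, EF_D=25) = 25; EF_F = 25+6 = 31
ES_G = 12; EF_G = 12+5 = 17
ES_H = max(EF_C=20, EF_F=31, EF_G=17) = 31; EF_H = 31+4 = 35
Expected project duration μ = 35 days. Critical path: A → D → F → H.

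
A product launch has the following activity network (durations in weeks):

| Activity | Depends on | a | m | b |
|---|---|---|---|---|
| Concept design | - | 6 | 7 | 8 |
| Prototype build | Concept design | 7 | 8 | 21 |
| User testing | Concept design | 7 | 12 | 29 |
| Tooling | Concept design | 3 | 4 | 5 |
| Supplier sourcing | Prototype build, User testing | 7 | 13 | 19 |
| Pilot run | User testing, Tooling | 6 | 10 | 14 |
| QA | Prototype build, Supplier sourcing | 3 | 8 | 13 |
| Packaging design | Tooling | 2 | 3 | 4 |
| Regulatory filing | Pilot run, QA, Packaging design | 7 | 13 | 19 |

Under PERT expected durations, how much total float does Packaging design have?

28 weeks

te_Concept design = (6 + 4·7 + 8)/6 = 42/6 = 7
te_Prototype build = (7 + 4·8 + 21)/6 = 60/6 = 10
te_User testing = (7 + 4·12 + 29)/6 = 84/6 = 14
te_Tooling = (3 + 4·4 + 5)/6 = 24/6 = 4
te_Supplier sourcing = (7 + 4·13 + 19)/6 = 78/6 = 13
te_Pilot run = (6 + 4·10 + 14)/6 = 60/6 = 10
te_QA = (3 + 4·8 + 13)/6 = 48/6 = 8
te_Packaging design = (2 + 4·3 + 4)/6 = 18/6 = 3
te_Regulatory filing = (7 + 4·13 + 19)/6 = 78/6 = 13

Forward pass:
ES_Concept design = 0; EF_Concept design = 7
ES_Prototype build = 7; EF_Prototype build = 7+10 = 17
ES_User testing = 7; EF_User testing = 7+14 = 21
ES_Tooling = 7; EF_Tooling = 7+4 = 11
ES_Supplier sourcing = max(EF_Prototype build=17, EF_User testing=21) = 21; EF_Supplier sourcing = 21+13 = 34
ES_Pilot run = max(EF_User testing=21, EF_Tooling=11) = 21; EF_Pilot run = 21+10 = 31
ES_QA = max(EF_Prototype build=17, EF_Supplier sourcing=34) = 34; EF_QA = 34+8 = 42
ES_Packaging design = 11; EF_Packaging design = 11+3 = 14
ES_Regulatory filing = max(EF_Pilot run=31, EF_QA=42, EF_Packaging design=14) = 42; EF_Regulatory filing = 42+13 = 55
Expected project duration μ = 55 weeks. Critical path: Concept design → User testing → Supplier sourcing → QA → Regulatory filing.

Backward pass:
LF_Regulatory filing = 55; LS_Regulatory filing = 55−13 = 42
LF_Packaging design = LS_Regulatory filing = 42; LS_Packaging design = 42−3 = 39
LF_QA = LS_Regulatory filing = 42; LS_QA = 42−8 = 34
LF_Pilot run = LS_Regulatory filing = 42; LS_Pilot run = 42−10 = 32
LF_Supplier sourcing = LS_QA = 34; LS_Supplier sourcing = 34−13 = 21
LF_Tooling = min(LS_Pilot run=32, LS_Packaging design=39) = 32; LS_Tooling = 32−4 = 28
LF_User testing = min(LS_Supplier sourcing=21, LS_Pilot run=32) = 21; LS_User testing = 21−14 = 7
LF_Prototype build = min(LS_Supplier sourcing=21, LS_QA=34) = 21; LS_Prototype build = 21−10 = 11
LF_Concept design = min(LS_Prototype build=11, LS_User testing=7, LS_Tooling=28) = 7; LS_Concept design = 7−7 = 0
Slack_Packaging design = LS_Packaging design − ES_Packaging design = 39 − 11 = 28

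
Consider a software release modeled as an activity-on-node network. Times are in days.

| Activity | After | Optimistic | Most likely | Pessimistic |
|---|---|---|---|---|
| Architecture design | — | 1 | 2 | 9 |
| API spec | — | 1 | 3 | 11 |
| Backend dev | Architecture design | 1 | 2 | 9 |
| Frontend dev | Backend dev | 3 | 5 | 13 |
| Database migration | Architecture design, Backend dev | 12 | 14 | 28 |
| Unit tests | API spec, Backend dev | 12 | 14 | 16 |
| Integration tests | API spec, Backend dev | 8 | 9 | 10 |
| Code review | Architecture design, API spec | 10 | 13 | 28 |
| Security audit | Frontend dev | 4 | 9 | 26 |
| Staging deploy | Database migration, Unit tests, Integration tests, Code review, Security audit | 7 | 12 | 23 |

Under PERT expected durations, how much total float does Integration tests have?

te_Architecture design = (1 + 4·2 + 9)/6 = 18/6 = 3
te_API spec = (1 + 4·3 + 11)/6 = 24/6 = 4
te_Backend dev = (1 + 4·2 + 9)/6 = 18/6 = 3
te_Frontend dev = (3 + 4·5 + 13)/6 = 36/6 = 6
te_Database migration = (12 + 4·14 + 28)/6 = 96/6 = 16
te_Unit tests = (12 + 4·14 + 16)/6 = 84/6 = 14
te_Integration tests = (8 + 4·9 + 10)/6 = 54/6 = 9
te_Code review = (10 + 4·13 + 28)/6 = 90/6 = 15
te_Security audit = (4 + 4·9 + 26)/6 = 66/6 = 11
te_Staging deploy = (7 + 4·12 + 23)/6 = 78/6 = 13

Forward pass:
ES_Architecture design = 0; EF_Architecture design = 3
ES_API spec = 0; EF_API spec = 4
ES_Backend dev = 3; EF_Backend dev = 3+3 = 6
ES_Frontend dev = 6; EF_Frontend dev = 6+6 = 12
ES_Database migration = max(EF_Architecture design=3, EF_Backend dev=6) = 6; EF_Database migration = 6+16 = 22
ES_Unit tests = max(EF_API spec=4, EF_Backend dev=6) = 6; EF_Unit tests = 6+14 = 20
ES_Integration tests = max(EF_API spec=4, EF_Backend dev=6) = 6; EF_Integration tests = 6+9 = 15
ES_Code review = max(EF_Architecture design=3, EF_API spec=4) = 4; EF_Code review = 4+15 = 19
ES_Security audit = 12; EF_Security audit = 12+11 = 23
ES_Staging deploy = max(EF_Database migration=22, EF_Unit tests=20, EF_Integration tests=15, EF_Code review=19, EF_Security audit=23) = 23; EF_Staging deploy = 23+13 = 36
Expected project duration μ = 36 days. Critical path: Architecture design → Backend dev → Frontend dev → Security audit → Staging deploy.

Backward pass:
LF_Staging deploy = 36; LS_Staging deploy = 36−13 = 23
LF_Security audit = LS_Staging deploy = 23; LS_Security audit = 23−11 = 12
LF_Code review = LS_Staging deploy = 23; LS_Code review = 23−15 = 8
LF_Integration tests = LS_Staging deploy = 23; LS_Integration tests = 23−9 = 14
LF_Unit tests = LS_Staging deploy = 23; LS_Unit tests = 23−14 = 9
LF_Database migration = LS_Staging deploy = 23; LS_Database migration = 23−16 = 7
LF_Frontend dev = LS_Security audit = 12; LS_Frontend dev = 12−6 = 6
LF_Backend dev = min(LS_Frontend dev=6, LS_Database migration=7, LS_Unit tests=9, LS_Integration tests=14) = 6; LS_Backend dev = 6−3 = 3
LF_API spec = min(LS_Unit tests=9, LS_Integration tests=14, LS_Code review=8) = 8; LS_API spec = 8−4 = 4
LF_Architecture design = min(LS_Backend dev=3, LS_Database migration=7, LS_Code review=8) = 3; LS_Architecture design = 3−3 = 0
Slack_Integration tests = LS_Integration tests − ES_Integration tests = 14 − 6 = 8

8 days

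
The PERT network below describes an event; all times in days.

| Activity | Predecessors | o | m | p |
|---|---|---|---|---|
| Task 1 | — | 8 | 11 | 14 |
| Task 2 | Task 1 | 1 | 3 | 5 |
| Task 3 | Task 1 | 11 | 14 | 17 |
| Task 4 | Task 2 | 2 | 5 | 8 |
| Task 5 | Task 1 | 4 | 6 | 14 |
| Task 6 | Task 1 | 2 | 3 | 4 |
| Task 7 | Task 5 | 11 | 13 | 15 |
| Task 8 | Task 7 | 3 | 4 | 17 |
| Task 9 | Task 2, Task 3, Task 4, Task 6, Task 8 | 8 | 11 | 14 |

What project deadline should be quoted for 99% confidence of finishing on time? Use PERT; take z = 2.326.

55.6 days

te_Task 1 = (8 + 4·11 + 14)/6 = 66/6 = 11; σ²_Task 1 = ((14−8)/6)² = 1.000
te_Task 2 = (1 + 4·3 + 5)/6 = 18/6 = 3; σ²_Task 2 = ((5−1)/6)² = 0.444
te_Task 3 = (11 + 4·14 + 17)/6 = 84/6 = 14; σ²_Task 3 = ((17−11)/6)² = 1.000
te_Task 4 = (2 + 4·5 + 8)/6 = 30/6 = 5; σ²_Task 4 = ((8−2)/6)² = 1.000
te_Task 5 = (4 + 4·6 + 14)/6 = 42/6 = 7; σ²_Task 5 = ((14−4)/6)² = 2.778
te_Task 6 = (2 + 4·3 + 4)/6 = 18/6 = 3; σ²_Task 6 = ((4−2)/6)² = 0.111
te_Task 7 = (11 + 4·13 + 15)/6 = 78/6 = 13; σ²_Task 7 = ((15−11)/6)² = 0.444
te_Task 8 = (3 + 4·4 + 17)/6 = 36/6 = 6; σ²_Task 8 = ((17−3)/6)² = 5.444
te_Task 9 = (8 + 4·11 + 14)/6 = 66/6 = 11; σ²_Task 9 = ((14−8)/6)² = 1.000

Forward pass:
ES_Task 1 = 0; EF_Task 1 = 11
ES_Task 2 = 11; EF_Task 2 = 11+3 = 14
ES_Task 3 = 11; EF_Task 3 = 11+14 = 25
ES_Task 4 = 14; EF_Task 4 = 14+5 = 19
ES_Task 5 = 11; EF_Task 5 = 11+7 = 18
ES_Task 6 = 11; EF_Task 6 = 11+3 = 14
ES_Task 7 = 18; EF_Task 7 = 18+13 = 31
ES_Task 8 = 31; EF_Task 8 = 31+6 = 37
ES_Task 9 = max(EF_Task 2=14, EF_Task 3=25, EF_Task 4=19, EF_Task 6=14, EF_Task 8=37) = 37; EF_Task 9 = 37+11 = 48
Expected project duration μ = 48 days. Critical path: Task 1 → Task 5 → Task 7 → Task 8 → Task 9.

Variance along critical path = 1.000 + 2.778 + 0.444 + 5.444 + 1.000 = 10.667; σ = 3.266 days.
D = μ + z·σ = 48 + 2.326·3.266 = 55.6 days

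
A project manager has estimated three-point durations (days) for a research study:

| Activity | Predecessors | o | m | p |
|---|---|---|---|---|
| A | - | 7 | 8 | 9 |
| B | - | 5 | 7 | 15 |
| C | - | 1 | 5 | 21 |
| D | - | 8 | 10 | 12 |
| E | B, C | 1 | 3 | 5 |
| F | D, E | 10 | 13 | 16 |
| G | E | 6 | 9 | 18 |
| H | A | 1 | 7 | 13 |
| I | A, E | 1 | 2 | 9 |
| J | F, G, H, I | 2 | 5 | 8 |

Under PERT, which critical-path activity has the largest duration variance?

B

te_A = (7 + 4·8 + 9)/6 = 48/6 = 8; σ²_A = ((9−7)/6)² = 0.111
te_B = (5 + 4·7 + 15)/6 = 48/6 = 8; σ²_B = ((15−5)/6)² = 2.778
te_C = (1 + 4·5 + 21)/6 = 42/6 = 7; σ²_C = ((21−1)/6)² = 11.111
te_D = (8 + 4·10 + 12)/6 = 60/6 = 10; σ²_D = ((12−8)/6)² = 0.444
te_E = (1 + 4·3 + 5)/6 = 18/6 = 3; σ²_E = ((5−1)/6)² = 0.444
te_F = (10 + 4·13 + 16)/6 = 78/6 = 13; σ²_F = ((16−10)/6)² = 1.000
te_G = (6 + 4·9 + 18)/6 = 60/6 = 10; σ²_G = ((18−6)/6)² = 4.000
te_H = (1 + 4·7 + 13)/6 = 42/6 = 7; σ²_H = ((13−1)/6)² = 4.000
te_I = (1 + 4·2 + 9)/6 = 18/6 = 3; σ²_I = ((9−1)/6)² = 1.778
te_J = (2 + 4·5 + 8)/6 = 30/6 = 5; σ²_J = ((8−2)/6)² = 1.000

Forward pass:
ES_A = 0; EF_A = 8
ES_B = 0; EF_B = 8
ES_C = 0; EF_C = 7
ES_D = 0; EF_D = 10
ES_E = max(EF_B=8, EF_C=7) = 8; EF_E = 8+3 = 11
ES_F = max(EF_D=10, EF_E=11) = 11; EF_F = 11+13 = 24
ES_G = 11; EF_G = 11+10 = 21
ES_H = 8; EF_H = 8+7 = 15
ES_I = max(EF_A=8, EF_E=11) = 11; EF_I = 11+3 = 14
ES_J = max(EF_F=24, EF_G=21, EF_H=15, EF_I=14) = 24; EF_J = 24+5 = 29
Expected project duration μ = 29 days. Critical path: B → E → F → J.

Variances on critical path: σ²_B=2.778, σ²_E=0.444, σ²_F=1.000, σ²_J=1.000.
Largest is σ²_B = 2.778.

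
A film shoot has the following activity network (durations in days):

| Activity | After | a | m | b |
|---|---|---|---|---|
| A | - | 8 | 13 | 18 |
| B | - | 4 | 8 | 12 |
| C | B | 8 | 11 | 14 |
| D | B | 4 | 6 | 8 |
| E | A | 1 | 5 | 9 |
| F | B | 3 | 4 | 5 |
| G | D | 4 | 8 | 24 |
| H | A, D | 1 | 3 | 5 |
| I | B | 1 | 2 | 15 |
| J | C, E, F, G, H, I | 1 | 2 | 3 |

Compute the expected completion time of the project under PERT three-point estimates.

te_A = (8 + 4·13 + 18)/6 = 78/6 = 13
te_B = (4 + 4·8 + 12)/6 = 48/6 = 8
te_C = (8 + 4·11 + 14)/6 = 66/6 = 11
te_D = (4 + 4·6 + 8)/6 = 36/6 = 6
te_E = (1 + 4·5 + 9)/6 = 30/6 = 5
te_F = (3 + 4·4 + 5)/6 = 24/6 = 4
te_G = (4 + 4·8 + 24)/6 = 60/6 = 10
te_H = (1 + 4·3 + 5)/6 = 18/6 = 3
te_I = (1 + 4·2 + 15)/6 = 24/6 = 4
te_J = (1 + 4·2 + 3)/6 = 12/6 = 2

Forward pass:
ES_A = 0; EF_A = 13
ES_B = 0; EF_B = 8
ES_C = 8; EF_C = 8+11 = 19
ES_D = 8; EF_D = 8+6 = 14
ES_E = 13; EF_E = 13+5 = 18
ES_F = 8; EF_F = 8+4 = 12
ES_G = 14; EF_G = 14+10 = 24
ES_H = max(EF_A=13, EF_D=14) = 14; EF_H = 14+3 = 17
ES_I = 8; EF_I = 8+4 = 12
ES_J = max(EF_C=19, EF_E=18, EF_F=12, EF_G=24, EF_H=17, EF_I=12) = 24; EF_J = 24+2 = 26
Expected project duration μ = 26 days. Critical path: B → D → G → J.

26 days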